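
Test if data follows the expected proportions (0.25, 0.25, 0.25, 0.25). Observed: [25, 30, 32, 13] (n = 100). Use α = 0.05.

Expected: [25.0, 25.0, 25.0, 25.0]. χ² = 8.72. df = 3, critical = 7.815. Reject H₀.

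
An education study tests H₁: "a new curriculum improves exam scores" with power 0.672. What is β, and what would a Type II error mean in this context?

β = 1 - power = 1 - 0.672 = 0.328. A Type II error is failing to reject H₀ when H₀ is false (false negative) — here, failing to conclude that a new curriculum improves exam scores when in fact it is true. Consequence: keeping the old curriculum when the new one would have helped students.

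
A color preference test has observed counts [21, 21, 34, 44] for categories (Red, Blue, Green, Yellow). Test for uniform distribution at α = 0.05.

Expected = 30 each. χ² = Σ(O-E)²/E = 12.467. df = 3, critical value = 7.815. Reject H₀.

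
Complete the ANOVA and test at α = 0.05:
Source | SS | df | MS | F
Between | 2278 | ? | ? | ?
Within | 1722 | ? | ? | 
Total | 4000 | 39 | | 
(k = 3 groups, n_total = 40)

df_between = 2, df_within = 37. MS_between = 1139.0, MS_within = 46.54. F = 24.473, F_crit ≈ 3.252. Reject H₀.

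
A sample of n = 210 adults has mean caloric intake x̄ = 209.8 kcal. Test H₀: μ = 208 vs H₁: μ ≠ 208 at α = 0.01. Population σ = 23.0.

z = (x̄ - μ₀)/(σ/√n) = (209.8 - 208)/(23.0/√210) = 1.134. Critical value: ±2.576. Since |1.134| ≤ 2.576, Fail to reject H₀.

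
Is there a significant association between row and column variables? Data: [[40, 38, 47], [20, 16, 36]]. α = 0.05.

χ² = 3.049. df = 2, critical = 5.991. Fail to reject H₀. No evidence of dependence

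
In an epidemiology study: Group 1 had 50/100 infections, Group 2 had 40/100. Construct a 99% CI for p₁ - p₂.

p̂₁ = 0.5, p̂₂ = 0.4. Difference = 0.1. CI = (-0.08, 0.28)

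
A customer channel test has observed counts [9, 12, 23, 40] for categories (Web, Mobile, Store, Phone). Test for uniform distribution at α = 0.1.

Expected = 21 each. χ² = Σ(O-E)²/E = 28.095. df = 3, critical value = 6.251. Reject H₀.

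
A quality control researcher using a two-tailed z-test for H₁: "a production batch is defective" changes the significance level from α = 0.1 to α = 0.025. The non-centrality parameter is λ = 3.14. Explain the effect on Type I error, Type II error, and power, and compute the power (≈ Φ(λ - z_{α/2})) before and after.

Decreasing α from 0.1 to 0.025:
• Type I error rate decreases (α is the Type I rate by definition).
• Critical value moves from z_{α/2} = 1.645 to 2.241, so power = Φ(λ - z_{α/2}) goes from Φ(3.14 - 1.645) = 0.933 to Φ(3.14 - 2.241) = 0.816.
• Type II error rate β = 1 - power therefore increases (0.067 → 0.184).
Appropriate when false positives are costly — here, scrapping a good batch — wasted material and cost for no reason.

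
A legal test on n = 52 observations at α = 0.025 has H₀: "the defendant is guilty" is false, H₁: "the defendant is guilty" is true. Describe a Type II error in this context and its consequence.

Type II error: failing to reject H₀ when it is false — concluding that the defendant is guilty is not supported when in fact it is. Consequence: acquitting a guilty person.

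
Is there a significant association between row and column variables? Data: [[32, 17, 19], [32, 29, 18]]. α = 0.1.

χ² = 2.347. df = 2, critical = 4.605. Fail to reject H₀. No evidence of dependence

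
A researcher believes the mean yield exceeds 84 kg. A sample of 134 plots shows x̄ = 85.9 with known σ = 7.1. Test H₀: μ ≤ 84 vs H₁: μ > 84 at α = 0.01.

z = 3.098. Critical value: 2.33. Reject H₀.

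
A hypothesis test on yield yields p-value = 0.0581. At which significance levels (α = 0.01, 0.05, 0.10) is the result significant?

p = 0.0581. Significant at: α = 0.1.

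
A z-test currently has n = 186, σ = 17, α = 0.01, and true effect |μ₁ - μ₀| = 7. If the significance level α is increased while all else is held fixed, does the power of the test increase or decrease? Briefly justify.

Power increases: a larger α lowers the critical value, so more of the H₁ sampling distribution falls in the rejection region.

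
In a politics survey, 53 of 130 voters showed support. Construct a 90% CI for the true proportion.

p̂ = 0.408. CI = p̂ ± z*√(p̂(1-p̂)/n) = (0.337, 0.479)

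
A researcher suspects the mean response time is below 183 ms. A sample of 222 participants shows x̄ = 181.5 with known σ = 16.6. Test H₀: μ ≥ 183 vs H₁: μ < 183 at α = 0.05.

z = -1.346. Critical value: -1.645. Fail to reject H₀.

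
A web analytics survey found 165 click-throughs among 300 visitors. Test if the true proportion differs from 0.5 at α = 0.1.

p̂ = 0.55, p₀ = 0.5. z = (p̂ - p₀)/√(p₀(1-p₀)/n) = 1.732. Critical: ±1.645. Reject H₀.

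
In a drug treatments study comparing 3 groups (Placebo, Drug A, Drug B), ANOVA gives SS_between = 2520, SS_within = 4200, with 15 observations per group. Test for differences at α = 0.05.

df_between = 2, df_within = 42. F = MS_between/MS_within = 1260.0/100.0 = 12.6. F_crit ≈ 3.22. Reject H₀. At least one mean differs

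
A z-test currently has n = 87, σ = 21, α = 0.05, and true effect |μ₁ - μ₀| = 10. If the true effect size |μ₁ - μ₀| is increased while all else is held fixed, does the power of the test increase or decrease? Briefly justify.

Power increases: a larger true effect increases the non-centrality λ = |μ₁ - μ₀|/(σ/√n).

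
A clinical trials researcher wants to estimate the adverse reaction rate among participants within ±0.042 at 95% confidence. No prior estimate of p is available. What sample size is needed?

Conservative approach: use p = 0.5 (maximizes p(1-p) = 0.25). n = z²(0.25)/E² = 1.96²×0.25/0.042² = 544.4 → n = 545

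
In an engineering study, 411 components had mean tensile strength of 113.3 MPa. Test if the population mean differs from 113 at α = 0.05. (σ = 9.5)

z = (x̄ - μ₀)/(σ/√n) = (113.3 - 113)/(9.5/√411) = 0.64. Critical value: ±1.96. Since |0.64| ≤ 1.96, Fail to reject H₀.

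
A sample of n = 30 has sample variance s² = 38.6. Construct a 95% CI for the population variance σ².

df = 29. χ²_{0.025} = 45.722, χ²_{0.975} = 16.047. CI for σ² = ((n-1)s²/χ²_{α/2}, (n-1)s²/χ²_{1-α/2}) = (29·38.6/45.722, 29·38.6/16.047) = (24.48, 69.76)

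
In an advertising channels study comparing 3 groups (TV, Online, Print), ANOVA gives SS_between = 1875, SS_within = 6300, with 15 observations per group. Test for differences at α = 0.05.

df_between = 2, df_within = 42. F = MS_between/MS_within = 937.5/150.0 = 6.25. F_crit ≈ 3.22. Reject H₀. At least one mean differs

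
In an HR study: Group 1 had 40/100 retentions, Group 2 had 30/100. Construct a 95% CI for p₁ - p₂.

p̂₁ = 0.4, p̂₂ = 0.3. Difference = 0.1. CI = (-0.031, 0.231)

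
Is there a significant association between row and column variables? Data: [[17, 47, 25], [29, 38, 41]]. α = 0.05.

χ² = 6.187. df = 2, critical = 5.991. Reject H₀. Variables are dependent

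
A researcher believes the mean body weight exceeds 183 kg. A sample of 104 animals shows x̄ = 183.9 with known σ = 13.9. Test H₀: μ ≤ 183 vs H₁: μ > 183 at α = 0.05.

z = 0.66. Critical value: 1.645. Fail to reject H₀.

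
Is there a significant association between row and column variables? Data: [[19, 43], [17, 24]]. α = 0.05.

χ² = 1.27. df = 1, critical = 3.841. Fail to reject H₀. No evidence of dependence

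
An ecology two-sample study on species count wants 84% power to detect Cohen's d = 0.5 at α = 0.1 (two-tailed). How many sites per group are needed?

z_{α/2} = 1.645, z_β = Φ⁻¹(0.84) = 0.994. For medium effect (d = 0.5): n per group = 2(z_{α/2} + z_β)²/d² = 2(1.645 + 0.994)²/0.5² = 55.7 → 56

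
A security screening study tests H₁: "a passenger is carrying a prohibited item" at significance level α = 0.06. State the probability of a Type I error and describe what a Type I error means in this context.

P(Type I error) = α = 0.06. A Type I error is rejecting H₀ when H₀ is actually true (false positive) — here, concluding that a passenger is carrying a prohibited item when in fact this is not the case. Consequence: detaining an innocent passenger — delay and inconvenience.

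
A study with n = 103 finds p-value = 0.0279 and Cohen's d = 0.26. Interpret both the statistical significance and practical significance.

Statistically significant (p = 0.0279 < 0.05). Cohen's d = 0.26 indicates a small effect size. Both statistical and practical significance should be considered.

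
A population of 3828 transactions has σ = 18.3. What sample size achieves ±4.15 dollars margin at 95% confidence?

Without FPC: n₀ = (1.96×18.3/4.15)² = 74.7. With FPC: n = n₀N/(n₀+N-1) = 73.3 → n = 74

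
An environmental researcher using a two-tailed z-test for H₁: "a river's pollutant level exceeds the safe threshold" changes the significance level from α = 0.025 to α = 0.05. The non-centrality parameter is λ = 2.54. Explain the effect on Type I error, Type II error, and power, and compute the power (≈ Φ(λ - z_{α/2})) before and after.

Increasing α from 0.025 to 0.05:
• Type I error rate increases (α is the Type I rate by definition).
• Critical value moves from z_{α/2} = 2.241 to 1.96, so power = Φ(λ - z_{α/2}) goes from Φ(2.54 - 2.241) = 0.618 to Φ(2.54 - 1.96) = 0.719.
• Type II error rate β = 1 - power therefore decreases (0.382 → 0.281).
Appropriate when false negatives are costly — here, allowing unsafe pollution to continue.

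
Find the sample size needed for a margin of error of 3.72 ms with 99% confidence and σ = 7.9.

n = (z*σ/E)² = (2.576×7.9/3.72)² = 29.9 → n = 30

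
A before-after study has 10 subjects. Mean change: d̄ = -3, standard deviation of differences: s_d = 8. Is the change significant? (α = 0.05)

t = d̄/(s_d/√n) = -3/(8/√10) = -1.186. df = 9, critical t = ±2.262. Fail to reject H₀.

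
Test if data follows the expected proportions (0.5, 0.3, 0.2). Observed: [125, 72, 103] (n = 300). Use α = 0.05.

Expected: [150.0, 90.0, 60.0]. χ² = 38.583. df = 2, critical = 5.991. Reject H₀.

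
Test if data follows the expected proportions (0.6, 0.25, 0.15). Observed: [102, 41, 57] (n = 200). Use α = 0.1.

Expected: [120.0, 50.0, 30.0]. χ² = 28.62. df = 2, critical = 4.605. Reject H₀.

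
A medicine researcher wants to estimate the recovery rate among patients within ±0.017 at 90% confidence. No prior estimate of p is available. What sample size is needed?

Conservative approach: use p = 0.5 (maximizes p(1-p) = 0.25). n = z²(0.25)/E² = 1.645²×0.25/0.017² = 2340.9 → n = 2341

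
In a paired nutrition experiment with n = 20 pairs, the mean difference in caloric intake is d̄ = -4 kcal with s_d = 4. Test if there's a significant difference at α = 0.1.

t = d̄/(s_d/√n) = -4/(4/√20) = -4.472. df = 19, critical t = ±1.729. Reject H₀.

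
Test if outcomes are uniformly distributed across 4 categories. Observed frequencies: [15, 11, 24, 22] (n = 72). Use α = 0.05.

Expected = 18 each. χ² = Σ(O-E)²/E = 6.111. df = 3, critical value = 7.815. Fail to reject H₀.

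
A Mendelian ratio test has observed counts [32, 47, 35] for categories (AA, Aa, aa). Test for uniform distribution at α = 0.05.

Expected = 38 each. χ² = Σ(O-E)²/E = 3.316. df = 2, critical value = 5.991. Fail to reject H₀.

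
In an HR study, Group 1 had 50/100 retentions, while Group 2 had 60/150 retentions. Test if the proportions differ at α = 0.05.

p̂₁ = 0.5, p̂₂ = 0.4, pooled p̂ = 0.44. z = 1.56. Critical: ±1.96. Fail to reject H₀.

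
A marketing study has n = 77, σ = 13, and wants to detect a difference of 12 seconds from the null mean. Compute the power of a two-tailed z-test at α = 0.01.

SE = σ/√n = 13/√77 = 1.481. Non-centrality λ = d/SE = 12/1.481 = 8.1. Power ≈ Φ(λ - z_{α/2}) = Φ(8.1 - 2.576) = Φ(5.524) = 1.0.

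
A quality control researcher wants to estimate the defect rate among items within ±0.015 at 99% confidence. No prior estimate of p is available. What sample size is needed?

Conservative approach: use p = 0.5 (maximizes p(1-p) = 0.25). n = z²(0.25)/E² = 2.576²×0.25/0.015² = 7373.1 → n = 7374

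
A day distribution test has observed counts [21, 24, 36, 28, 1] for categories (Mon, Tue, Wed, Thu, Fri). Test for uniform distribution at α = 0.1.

Expected = 22 each. χ² = Σ(O-E)²/E = 30.818. df = 4, critical value = 7.779. Reject H₀.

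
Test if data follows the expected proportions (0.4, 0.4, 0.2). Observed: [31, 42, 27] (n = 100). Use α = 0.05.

Expected: [40.0, 40.0, 20.0]. χ² = 4.575. df = 2, critical = 5.991. Fail to reject H₀.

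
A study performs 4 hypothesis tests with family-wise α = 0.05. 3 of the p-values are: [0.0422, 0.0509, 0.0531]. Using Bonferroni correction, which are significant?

Bonferroni α = 0.05/4 = 0.0125. None of the given p-values are significant.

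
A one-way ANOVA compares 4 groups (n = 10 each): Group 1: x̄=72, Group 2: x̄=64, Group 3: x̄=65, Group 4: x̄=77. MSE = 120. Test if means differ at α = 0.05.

Grand mean = 69.5. SS_between = 1130.0, MS_between = 376.67. F = 3.139, F_crit ≈ 2.866. Reject H₀.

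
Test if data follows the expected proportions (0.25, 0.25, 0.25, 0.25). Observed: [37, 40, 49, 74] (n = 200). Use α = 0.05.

Expected: [50.0, 50.0, 50.0, 50.0]. χ² = 16.92. df = 3, critical = 7.815. Reject H₀.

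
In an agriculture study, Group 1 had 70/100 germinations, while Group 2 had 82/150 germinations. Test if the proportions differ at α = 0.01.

p̂₁ = 0.7, p̂₂ = 0.547, pooled p̂ = 0.608. z = 2.433. Critical: ±2.576. Fail to reject H₀.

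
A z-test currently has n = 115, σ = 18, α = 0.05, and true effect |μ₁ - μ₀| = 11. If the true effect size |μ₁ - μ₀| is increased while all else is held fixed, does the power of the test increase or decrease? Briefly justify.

Power increases: a larger true effect increases the non-centrality λ = |μ₁ - μ₀|/(σ/√n).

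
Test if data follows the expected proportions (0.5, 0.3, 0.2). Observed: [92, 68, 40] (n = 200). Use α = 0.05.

Expected: [100.0, 60.0, 40.0]. χ² = 1.707. df = 2, critical = 5.991. Fail to reject H₀.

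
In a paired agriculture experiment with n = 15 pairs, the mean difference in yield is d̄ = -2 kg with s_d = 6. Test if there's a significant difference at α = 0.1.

t = d̄/(s_d/√n) = -2/(6/√15) = -1.291. df = 14, critical t = ±1.761. Fail to reject H₀.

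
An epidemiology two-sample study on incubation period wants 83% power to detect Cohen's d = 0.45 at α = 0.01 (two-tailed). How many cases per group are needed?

z_{α/2} = 2.576, z_β = Φ⁻¹(0.83) = 0.954. For small effect (d = 0.45): n per group = 2(z_{α/2} + z_β)²/d² = 2(2.576 + 0.954)²/0.45² = 123.1 → 124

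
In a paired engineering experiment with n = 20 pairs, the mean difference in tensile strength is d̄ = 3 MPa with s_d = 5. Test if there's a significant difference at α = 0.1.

t = d̄/(s_d/√n) = 3/(5/√20) = 2.683. df = 19, critical t = ±1.729. Reject H₀.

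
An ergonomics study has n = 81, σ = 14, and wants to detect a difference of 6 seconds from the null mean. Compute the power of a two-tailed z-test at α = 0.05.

SE = σ/√n = 14/√81 = 1.556. Non-centrality λ = d/SE = 6/1.556 = 3.857. Power ≈ Φ(λ - z_{α/2}) = Φ(3.857 - 1.96) = Φ(1.897) = 0.971.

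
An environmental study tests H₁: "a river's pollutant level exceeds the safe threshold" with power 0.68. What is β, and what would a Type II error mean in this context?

β = 1 - power = 1 - 0.68 = 0.32. A Type II error is failing to reject H₀ when H₀ is false (false negative) — here, failing to conclude that a river's pollutant level exceeds the safe threshold when in fact it is true. Consequence: allowing unsafe pollution to continue.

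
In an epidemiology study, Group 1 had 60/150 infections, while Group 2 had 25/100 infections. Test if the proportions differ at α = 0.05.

p̂₁ = 0.4, p̂₂ = 0.25, pooled p̂ = 0.34. z = 2.453. Critical: ±1.96. Reject H₀.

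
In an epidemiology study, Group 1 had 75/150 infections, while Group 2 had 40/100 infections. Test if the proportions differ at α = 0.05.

p̂₁ = 0.5, p̂₂ = 0.4, pooled p̂ = 0.46. z = 1.554. Critical: ±1.96. Fail to reject H₀.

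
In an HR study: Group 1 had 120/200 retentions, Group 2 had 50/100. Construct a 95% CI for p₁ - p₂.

p̂₁ = 0.6, p̂₂ = 0.5. Difference = 0.1. CI = (-0.019, 0.219)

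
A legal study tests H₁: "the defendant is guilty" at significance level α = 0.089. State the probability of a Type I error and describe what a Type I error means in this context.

P(Type I error) = α = 0.089. A Type I error is rejecting H₀ when H₀ is actually true (false positive) — here, concluding that the defendant is guilty when in fact this is not the case. Consequence: convicting an innocent person.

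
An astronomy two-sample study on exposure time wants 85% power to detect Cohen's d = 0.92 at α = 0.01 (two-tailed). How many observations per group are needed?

z_{α/2} = 2.576, z_β = Φ⁻¹(0.85) = 1.036. For large effect (d = 0.92): n per group = 2(z_{α/2} + z_β)²/d² = 2(2.576 + 1.036)²/0.92² = 30.8 → 31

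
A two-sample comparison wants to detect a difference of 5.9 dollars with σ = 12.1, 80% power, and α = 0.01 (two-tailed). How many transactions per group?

n per group = 2(z_α/2 + z_β)²σ²/d² = 2×(2.576 + 0.84)²×12.1²/5.9² = 98.2 → n = 99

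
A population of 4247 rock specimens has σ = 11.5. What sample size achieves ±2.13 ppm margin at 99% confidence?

Without FPC: n₀ = (2.576×11.5/2.13)² = 193.432. With FPC: n = n₀N/(n₀+N-1) = 185.05 → n = 186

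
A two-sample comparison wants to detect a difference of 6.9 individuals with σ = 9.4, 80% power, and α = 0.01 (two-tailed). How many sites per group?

n per group = 2(z_α/2 + z_β)²σ²/d² = 2×(2.576 + 0.84)²×9.4²/6.9² = 43.3 → n = 44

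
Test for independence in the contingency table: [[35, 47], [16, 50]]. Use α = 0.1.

χ² = 5.506. df = 1, critical = 2.706. Reject H₀. Variables are dependent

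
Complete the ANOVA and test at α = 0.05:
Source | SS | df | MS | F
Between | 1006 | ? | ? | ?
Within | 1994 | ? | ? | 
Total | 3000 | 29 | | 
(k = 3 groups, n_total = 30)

df_between = 2, df_within = 27. MS_between = 503.0, MS_within = 73.85. F = 6.811, F_crit ≈ 3.354. Reject H₀.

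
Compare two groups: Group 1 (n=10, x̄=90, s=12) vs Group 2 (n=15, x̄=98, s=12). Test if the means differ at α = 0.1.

Pooled sp = 12.0. t = -1.633, df = 23. Critical t = ±1.714. Fail to reject H₀.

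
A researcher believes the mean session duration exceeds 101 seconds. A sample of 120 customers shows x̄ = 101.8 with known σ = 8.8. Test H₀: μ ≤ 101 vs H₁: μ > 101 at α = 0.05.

z = 0.996. Critical value: 1.645. Fail to reject H₀.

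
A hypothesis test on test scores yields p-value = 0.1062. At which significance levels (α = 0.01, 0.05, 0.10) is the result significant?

p = 0.1062. Not significant at any of the given levels.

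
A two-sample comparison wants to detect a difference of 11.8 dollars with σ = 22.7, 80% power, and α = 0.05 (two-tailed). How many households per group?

n per group = 2(z_α/2 + z_β)²σ²/d² = 2×(1.96 + 0.84)²×22.7²/11.8² = 58.03 → n = 59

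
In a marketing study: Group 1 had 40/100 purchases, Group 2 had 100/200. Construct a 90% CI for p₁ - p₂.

p̂₁ = 0.4, p̂₂ = 0.5. Difference = -0.1. CI = (-0.199, -0.001)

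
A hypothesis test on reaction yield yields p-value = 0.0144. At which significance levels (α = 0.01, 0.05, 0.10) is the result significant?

p = 0.0144. Significant at: α = 0.05, 0.1.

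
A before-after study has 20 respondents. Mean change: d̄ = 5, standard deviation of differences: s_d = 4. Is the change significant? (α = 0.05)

t = d̄/(s_d/√n) = 5/(4/√20) = 5.59. df = 19, critical t = ±2.093. Reject H₀.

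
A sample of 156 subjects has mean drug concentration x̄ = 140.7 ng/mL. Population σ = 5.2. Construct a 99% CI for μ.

CI = x̄ ± z*(σ/√n) = 140.7 ± 2.576(5.2/√156) = 140.7 ± 1.07 = (139.63, 141.77)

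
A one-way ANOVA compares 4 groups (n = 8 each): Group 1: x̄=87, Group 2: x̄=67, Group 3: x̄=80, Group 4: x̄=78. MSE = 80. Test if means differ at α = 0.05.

Grand mean = 78.0. SS_between = 1648.0, MS_between = 549.33. F = 6.867, F_crit ≈ 2.947. Reject H₀.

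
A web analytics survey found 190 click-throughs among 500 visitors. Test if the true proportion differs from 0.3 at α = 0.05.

p̂ = 0.38, p₀ = 0.3. z = (p̂ - p₀)/√(p₀(1-p₀)/n) = 3.904. Critical: ±1.96. Reject H₀.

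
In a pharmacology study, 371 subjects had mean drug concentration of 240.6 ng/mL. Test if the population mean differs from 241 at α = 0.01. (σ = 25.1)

z = (x̄ - μ₀)/(σ/√n) = (240.6 - 241)/(25.1/√371) = -0.307. Critical value: ±2.576. Since |-0.307| ≤ 2.576, Fail to reject H₀.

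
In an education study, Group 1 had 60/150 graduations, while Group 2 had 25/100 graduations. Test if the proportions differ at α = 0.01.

p̂₁ = 0.4, p̂₂ = 0.25, pooled p̂ = 0.34. z = 2.453. Critical: ±2.576. Fail to reject H₀.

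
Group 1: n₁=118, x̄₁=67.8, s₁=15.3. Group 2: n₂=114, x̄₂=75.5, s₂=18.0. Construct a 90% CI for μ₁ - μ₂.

Difference = -7.7. SE = √(15.3²/118 + 18.0²/114) = 2.197. CI = (-11.31, -4.09)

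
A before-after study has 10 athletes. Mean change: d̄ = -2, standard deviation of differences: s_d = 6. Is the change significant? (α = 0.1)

t = d̄/(s_d/√n) = -2/(6/√10) = -1.054. df = 9, critical t = ±1.833. Fail to reject H₀.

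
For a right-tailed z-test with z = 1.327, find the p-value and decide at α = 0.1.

p = P(Z > 1.327) = 1 - Φ(1.327) ≈ 0.0923. Since p < 0.1, reject H₀ (significant) at α = 0.1.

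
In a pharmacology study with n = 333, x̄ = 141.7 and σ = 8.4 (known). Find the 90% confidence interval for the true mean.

CI = x̄ ± z*(σ/√n) = 141.7 ± 1.645(8.4/√333) = 141.7 ± 0.76 = (140.94, 142.46)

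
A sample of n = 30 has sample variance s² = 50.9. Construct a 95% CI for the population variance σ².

df = 29. χ²_{0.025} = 45.722, χ²_{0.975} = 16.047. CI for σ² = ((n-1)s²/χ²_{α/2}, (n-1)s²/χ²_{1-α/2}) = (29·50.9/45.722, 29·50.9/16.047) = (32.28, 91.99)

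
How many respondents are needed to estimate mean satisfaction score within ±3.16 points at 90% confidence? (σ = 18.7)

n = (z*σ/E)² = (1.645×18.7/3.16)² = 94.8 → n = 95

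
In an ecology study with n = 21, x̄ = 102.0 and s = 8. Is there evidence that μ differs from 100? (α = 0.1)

t = (x̄ - μ₀)/(s/√n) = (102.0 - 100)/(8/√21) = 1.146. df = 20, critical t = ±1.725. Fail to reject H₀.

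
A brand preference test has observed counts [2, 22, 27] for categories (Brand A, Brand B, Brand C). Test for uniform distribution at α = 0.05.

Expected = 17 each. χ² = Σ(O-E)²/E = 20.588. df = 2, critical value = 5.991. Reject H₀.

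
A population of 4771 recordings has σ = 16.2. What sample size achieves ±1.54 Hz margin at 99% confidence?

Without FPC: n₀ = (2.576×16.2/1.54)² = 734.311. With FPC: n = n₀N/(n₀+N-1) = 636.5 → n = 637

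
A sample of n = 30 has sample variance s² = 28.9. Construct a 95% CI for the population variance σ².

df = 29. χ²_{0.025} = 45.722, χ²_{0.975} = 16.047. CI for σ² = ((n-1)s²/χ²_{α/2}, (n-1)s²/χ²_{1-α/2}) = (29·28.9/45.722, 29·28.9/16.047) = (18.33, 52.23)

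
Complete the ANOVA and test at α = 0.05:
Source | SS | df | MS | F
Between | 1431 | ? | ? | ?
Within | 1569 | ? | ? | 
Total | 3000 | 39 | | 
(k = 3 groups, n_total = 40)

df_between = 2, df_within = 37. MS_between = 715.5, MS_within = 42.41. F = 16.873, F_crit ≈ 3.252. Reject H₀.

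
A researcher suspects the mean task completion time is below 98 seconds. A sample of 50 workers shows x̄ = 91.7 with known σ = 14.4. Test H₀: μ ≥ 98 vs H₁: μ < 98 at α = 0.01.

z = -3.094. Critical value: -2.33. Reject H₀.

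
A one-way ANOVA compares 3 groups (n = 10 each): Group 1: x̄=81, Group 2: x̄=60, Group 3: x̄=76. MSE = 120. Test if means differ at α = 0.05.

Grand mean = 72.33. SS_between = 2406.67, MS_between = 1203.33. F = 10.028, F_crit ≈ 3.354. Reject H₀.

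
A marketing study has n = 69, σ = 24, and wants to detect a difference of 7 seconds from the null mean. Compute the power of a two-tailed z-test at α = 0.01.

SE = σ/√n = 24/√69 = 2.889. Non-centrality λ = d/SE = 7/2.889 = 2.423. Power ≈ Φ(λ - z_{α/2}) = Φ(2.423 - 2.576) = Φ(-0.153) = 0.439.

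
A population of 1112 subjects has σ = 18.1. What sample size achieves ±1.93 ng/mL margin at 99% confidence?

Without FPC: n₀ = (2.576×18.1/1.93)² = 583.625. With FPC: n = n₀N/(n₀+N-1) = 383.0 → n = 383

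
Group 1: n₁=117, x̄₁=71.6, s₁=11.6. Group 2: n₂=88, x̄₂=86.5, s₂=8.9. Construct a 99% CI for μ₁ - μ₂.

Difference = -14.9. SE = √(11.6²/117 + 8.9²/88) = 1.432. CI = (-18.59, -11.21)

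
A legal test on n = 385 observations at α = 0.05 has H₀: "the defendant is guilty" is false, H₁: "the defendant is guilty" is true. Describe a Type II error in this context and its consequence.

Type II error: failing to reject H₀ when it is false — concluding that the defendant is guilty is not supported when in fact it is. Consequence: acquitting a guilty person.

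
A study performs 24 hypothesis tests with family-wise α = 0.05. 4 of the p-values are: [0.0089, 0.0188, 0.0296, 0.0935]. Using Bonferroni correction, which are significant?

Bonferroni α = 0.05/24 = 0.00208. None of the given p-values are significant.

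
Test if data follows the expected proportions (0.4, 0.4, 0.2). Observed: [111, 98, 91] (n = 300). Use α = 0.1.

Expected: [120.0, 120.0, 60.0]. χ² = 20.725. df = 2, critical = 4.605. Reject H₀.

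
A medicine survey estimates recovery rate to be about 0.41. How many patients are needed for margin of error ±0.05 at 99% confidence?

n = z²p(1-p)/E² = 2.576²×0.41×0.59/0.05² = 642.1 → n = 643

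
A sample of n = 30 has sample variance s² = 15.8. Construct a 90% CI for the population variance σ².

df = 29. χ²_{0.05} = 42.557, χ²_{0.95} = 17.708. CI for σ² = ((n-1)s²/χ²_{α/2}, (n-1)s²/χ²_{1-α/2}) = (29·15.8/42.557, 29·15.8/17.708) = (10.77, 25.88)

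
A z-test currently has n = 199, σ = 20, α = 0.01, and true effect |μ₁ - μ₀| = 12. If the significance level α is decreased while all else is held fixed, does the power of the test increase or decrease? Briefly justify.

Power decreases: a smaller α raises the critical value, so less of the H₁ sampling distribution falls in the rejection region.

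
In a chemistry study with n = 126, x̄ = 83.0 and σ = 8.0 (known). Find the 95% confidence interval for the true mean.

CI = x̄ ± z*(σ/√n) = 83.0 ± 1.96(8.0/√126) = 83.0 ± 1.4 = (81.6, 84.4)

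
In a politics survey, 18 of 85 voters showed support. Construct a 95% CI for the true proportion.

p̂ = 0.212. CI = p̂ ± z*√(p̂(1-p̂)/n) = (0.125, 0.299)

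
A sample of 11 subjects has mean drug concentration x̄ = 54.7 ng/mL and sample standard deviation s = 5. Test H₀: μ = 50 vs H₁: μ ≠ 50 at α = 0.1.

t = (x̄ - μ₀)/(s/√n) = (54.7 - 50)/(5/√11) = 3.118. df = 10, critical t = ±1.812. Reject H₀.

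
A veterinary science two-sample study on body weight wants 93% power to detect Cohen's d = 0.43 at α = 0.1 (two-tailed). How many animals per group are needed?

z_{α/2} = 1.645, z_β = Φ⁻¹(0.93) = 1.476. For small effect (d = 0.43): n per group = 2(z_{α/2} + z_β)²/d² = 2(1.645 + 1.476)²/0.43² = 105.4 → 106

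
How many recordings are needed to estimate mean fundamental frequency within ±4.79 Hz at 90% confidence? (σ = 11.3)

n = (z*σ/E)² = (1.645×11.3/4.79)² = 15.1 → n = 16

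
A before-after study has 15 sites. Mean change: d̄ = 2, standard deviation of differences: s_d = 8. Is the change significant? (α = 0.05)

t = d̄/(s_d/√n) = 2/(8/√15) = 0.968. df = 14, critical t = ±2.145. Fail to reject H₀.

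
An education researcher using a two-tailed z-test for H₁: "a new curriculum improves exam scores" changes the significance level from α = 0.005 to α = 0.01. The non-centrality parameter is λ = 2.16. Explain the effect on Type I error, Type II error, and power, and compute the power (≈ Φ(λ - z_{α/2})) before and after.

Increasing α from 0.005 to 0.01:
• Type I error rate increases (α is the Type I rate by definition).
• Critical value moves from z_{α/2} = 2.807 to 2.576, so power = Φ(λ - z_{α/2}) goes from Φ(2.16 - 2.807) = 0.259 to Φ(2.16 - 2.576) = 0.339.
• Type II error rate β = 1 - power therefore decreases (0.741 → 0.661).
Appropriate when false negatives are costly — here, keeping the old curriculum when the new one would have helped students.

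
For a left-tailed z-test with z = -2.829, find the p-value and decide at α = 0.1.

p = P(Z < -2.829) = Φ(-2.829) ≈ 0.0023. Since p < 0.1, reject H₀ (significant) at α = 0.1.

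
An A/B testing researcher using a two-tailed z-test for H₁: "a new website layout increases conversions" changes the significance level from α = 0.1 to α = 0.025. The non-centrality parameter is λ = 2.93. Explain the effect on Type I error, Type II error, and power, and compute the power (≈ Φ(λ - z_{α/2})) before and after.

Decreasing α from 0.1 to 0.025:
• Type I error rate decreases (α is the Type I rate by definition).
• Critical value moves from z_{α/2} = 1.645 to 2.241, so power = Φ(λ - z_{α/2}) goes from Φ(2.93 - 1.645) = 0.901 to Φ(2.93 - 2.241) = 0.755.
• Type II error rate β = 1 - power therefore increases (0.099 → 0.245).
Appropriate when false positives are costly — here, rolling out a layout that doesn't actually help — wasted engineering effort.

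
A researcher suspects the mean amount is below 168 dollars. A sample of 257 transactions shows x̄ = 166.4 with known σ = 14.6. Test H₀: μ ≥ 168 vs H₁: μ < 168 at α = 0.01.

z = -1.757. Critical value: -2.33. Fail to reject H₀.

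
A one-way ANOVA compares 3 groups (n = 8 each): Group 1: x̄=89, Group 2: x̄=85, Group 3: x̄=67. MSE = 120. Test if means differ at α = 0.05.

Grand mean = 80.33. SS_between = 2197.33, MS_between = 1098.67. F = 9.156, F_crit ≈ 3.467. Reject H₀.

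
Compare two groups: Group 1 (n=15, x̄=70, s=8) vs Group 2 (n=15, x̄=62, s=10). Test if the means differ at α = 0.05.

Pooled sp = 9.06. t = 2.419, df = 28. Critical t = ±2.048. Reject H₀.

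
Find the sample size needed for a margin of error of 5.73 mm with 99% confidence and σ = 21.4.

n = (z*σ/E)² = (2.576×21.4/5.73)² = 92.6 → n = 93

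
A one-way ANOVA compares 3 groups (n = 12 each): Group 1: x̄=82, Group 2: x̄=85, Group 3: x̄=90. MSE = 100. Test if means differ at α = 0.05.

Grand mean = 85.67. SS_between = 392.0, MS_between = 196.0. F = 1.96, F_crit ≈ 3.285. Fail to reject H₀.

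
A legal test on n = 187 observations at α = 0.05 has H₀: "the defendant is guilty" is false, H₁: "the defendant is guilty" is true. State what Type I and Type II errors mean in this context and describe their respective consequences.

Type I (false positive): concluding that the defendant is guilty when it is not — convicting an innocent person. Type II (false negative): failing to conclude that the defendant is guilty when it is — acquitting a guilty person. Which is costlier depends on domain priorities and is a judgement call rather than a statistical fact.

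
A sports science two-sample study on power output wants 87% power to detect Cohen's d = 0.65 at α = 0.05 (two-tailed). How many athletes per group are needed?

z_{α/2} = 1.96, z_β = Φ⁻¹(0.87) = 1.126. For medium effect (d = 0.65): n per group = 2(z_{α/2} + z_β)²/d² = 2(1.96 + 1.126)²/0.65² = 45.1 → 46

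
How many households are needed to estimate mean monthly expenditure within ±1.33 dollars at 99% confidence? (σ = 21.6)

n = (z*σ/E)² = (2.576×21.6/1.33)² = 1750.2 → n = 1751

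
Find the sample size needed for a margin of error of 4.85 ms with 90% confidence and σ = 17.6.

n = (z*σ/E)² = (1.645×17.6/4.85)² = 35.6 → n = 36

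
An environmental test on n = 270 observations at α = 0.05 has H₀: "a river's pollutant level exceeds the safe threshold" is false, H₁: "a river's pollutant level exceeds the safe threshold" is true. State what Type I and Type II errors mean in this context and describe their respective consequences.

Type I (false positive): concluding that a river's pollutant level exceeds the safe threshold when it is not — shutting down a compliant factory unnecessarily. Type II (false negative): failing to conclude that a river's pollutant level exceeds the safe threshold when it is — allowing unsafe pollution to continue. Which is costlier depends on domain priorities and is a judgement call rather than a statistical fact.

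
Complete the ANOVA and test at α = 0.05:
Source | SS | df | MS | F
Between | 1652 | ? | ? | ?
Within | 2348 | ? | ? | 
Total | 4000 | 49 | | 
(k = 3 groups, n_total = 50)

df_between = 2, df_within = 47. MS_between = 826.0, MS_within = 49.96. F = 16.534, F_crit ≈ 3.195. Reject H₀.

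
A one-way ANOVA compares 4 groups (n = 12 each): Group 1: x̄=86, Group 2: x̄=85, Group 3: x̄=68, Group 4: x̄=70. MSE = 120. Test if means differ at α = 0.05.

Grand mean = 77.25. SS_between = 3297.0, MS_between = 1099.0. F = 9.158, F_crit ≈ 2.816. Reject H₀.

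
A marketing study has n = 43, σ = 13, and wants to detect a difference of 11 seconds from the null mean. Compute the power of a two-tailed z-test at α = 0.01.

SE = σ/√n = 13/√43 = 1.982. Non-centrality λ = d/SE = 11/1.982 = 5.549. Power ≈ Φ(λ - z_{α/2}) = Φ(5.549 - 2.576) = Φ(2.973) = 0.999.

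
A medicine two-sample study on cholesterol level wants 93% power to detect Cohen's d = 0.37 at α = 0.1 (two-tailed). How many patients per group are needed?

z_{α/2} = 1.645, z_β = Φ⁻¹(0.93) = 1.476. For small effect (d = 0.37): n per group = 2(z_{α/2} + z_β)²/d² = 2(1.645 + 1.476)²/0.37² = 142.3 → 143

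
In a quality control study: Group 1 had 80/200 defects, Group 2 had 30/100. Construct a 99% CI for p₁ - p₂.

p̂₁ = 0.4, p̂₂ = 0.3. Difference = 0.1. CI = (-0.048, 0.248)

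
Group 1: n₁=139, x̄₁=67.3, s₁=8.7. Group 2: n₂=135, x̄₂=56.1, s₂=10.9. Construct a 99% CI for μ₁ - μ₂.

Difference = 11.2. SE = √(8.7²/139 + 10.9²/135) = 1.194. CI = (8.13, 14.27)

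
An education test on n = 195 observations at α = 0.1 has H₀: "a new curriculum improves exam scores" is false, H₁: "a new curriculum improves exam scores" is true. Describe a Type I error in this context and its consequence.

Type I error: rejecting H₀ when it is true — concluding that a new curriculum improves exam scores when in fact it is not. Consequence: adopting a curriculum that gives no real benefit — disruption for nothing.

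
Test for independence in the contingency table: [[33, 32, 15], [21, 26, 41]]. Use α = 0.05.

χ² = 15.012. df = 2, critical = 5.991. Reject H₀. Variables are dependent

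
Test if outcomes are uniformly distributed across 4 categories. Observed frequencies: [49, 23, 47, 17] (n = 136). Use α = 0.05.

Expected = 34 each. χ² = Σ(O-E)²/E = 23.647. df = 3, critical value = 7.815. Reject H₀.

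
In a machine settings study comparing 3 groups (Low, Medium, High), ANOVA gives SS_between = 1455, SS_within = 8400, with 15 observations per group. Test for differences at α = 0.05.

df_between = 2, df_within = 42. F = MS_between/MS_within = 727.5/200.0 = 3.638. F_crit ≈ 3.22. Reject H₀. At least one mean differs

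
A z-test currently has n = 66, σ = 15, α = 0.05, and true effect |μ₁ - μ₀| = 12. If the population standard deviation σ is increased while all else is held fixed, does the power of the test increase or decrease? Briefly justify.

Power decreases: a larger σ inflates the standard error σ/√n, pulling the sampling distribution under H₁ back toward the critical value.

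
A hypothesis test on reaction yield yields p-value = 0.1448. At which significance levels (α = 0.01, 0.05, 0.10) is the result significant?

p = 0.1448. Not significant at any of the given levels.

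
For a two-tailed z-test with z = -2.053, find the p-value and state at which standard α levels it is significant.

p = 2·P(Z > |-2.053|) = 2·(1 - Φ(2.053)) ≈ 0.0401. Significant at α = 0.1; Significant at α = 0.05.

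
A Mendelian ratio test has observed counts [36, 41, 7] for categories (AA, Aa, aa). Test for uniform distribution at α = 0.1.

Expected = 28 each. χ² = Σ(O-E)²/E = 24.071. df = 2, critical value = 4.605. Reject H₀.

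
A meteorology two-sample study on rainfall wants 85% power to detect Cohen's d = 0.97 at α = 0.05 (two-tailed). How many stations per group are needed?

z_{α/2} = 1.96, z_β = Φ⁻¹(0.85) = 1.036. For large effect (d = 0.97): n per group = 2(z_{α/2} + z_β)²/d² = 2(1.96 + 1.036)²/0.97² = 19.1 → 20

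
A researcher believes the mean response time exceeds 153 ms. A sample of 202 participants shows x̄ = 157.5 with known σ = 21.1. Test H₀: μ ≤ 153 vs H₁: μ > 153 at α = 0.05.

z = 3.031. Critical value: 1.645. Reject H₀.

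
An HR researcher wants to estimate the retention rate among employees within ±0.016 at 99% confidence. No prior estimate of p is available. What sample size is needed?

Conservative approach: use p = 0.5 (maximizes p(1-p) = 0.25). n = z²(0.25)/E² = 2.576²×0.25/0.016² = 6480.3 → n = 6481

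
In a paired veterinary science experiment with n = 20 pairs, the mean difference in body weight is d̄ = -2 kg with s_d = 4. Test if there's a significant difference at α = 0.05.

t = d̄/(s_d/√n) = -2/(4/√20) = -2.236. df = 19, critical t = ±2.093. Reject H₀.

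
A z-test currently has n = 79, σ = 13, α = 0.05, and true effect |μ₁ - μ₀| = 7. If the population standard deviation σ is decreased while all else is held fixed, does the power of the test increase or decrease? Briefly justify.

Power increases: a smaller σ shrinks the standard error σ/√n, moving the sampling distribution under H₁ further from the critical value.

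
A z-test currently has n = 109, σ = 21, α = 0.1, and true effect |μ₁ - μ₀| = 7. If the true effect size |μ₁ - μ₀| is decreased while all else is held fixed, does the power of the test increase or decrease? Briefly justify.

Power decreases: a smaller true effect decreases the non-centrality λ = |μ₁ - μ₀|/(σ/√n).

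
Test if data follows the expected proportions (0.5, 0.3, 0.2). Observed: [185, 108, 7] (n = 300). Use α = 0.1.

Expected: [150.0, 90.0, 60.0]. χ² = 58.583. df = 2, critical = 4.605. Reject H₀.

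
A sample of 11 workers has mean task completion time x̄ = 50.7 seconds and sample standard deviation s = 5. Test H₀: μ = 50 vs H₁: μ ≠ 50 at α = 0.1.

t = (x̄ - μ₀)/(s/√n) = (50.7 - 50)/(5/√11) = 0.464. df = 10, critical t = ±1.812. Fail to reject H₀.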